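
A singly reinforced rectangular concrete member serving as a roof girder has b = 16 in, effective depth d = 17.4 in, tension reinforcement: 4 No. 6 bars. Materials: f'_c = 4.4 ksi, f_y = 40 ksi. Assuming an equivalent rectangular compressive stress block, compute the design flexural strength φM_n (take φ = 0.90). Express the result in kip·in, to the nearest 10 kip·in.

φM_n ≈ 1070 kip·in

A_s = 4 × 0.44 = 1.76 in².
T = A_s f_y = 1.76 × 40 = 70.4 kips.
a = T/(0.85 f'_c b) = 70.4/(0.85 × 4.4 × 16) = 1.176 in.
M_n = T(d − a/2) = 70.4 × (17.4 − 0.588) = 1183.6 kip·in.
φM_n = 0.90 × 1183.6 = 1065.2 kip·in.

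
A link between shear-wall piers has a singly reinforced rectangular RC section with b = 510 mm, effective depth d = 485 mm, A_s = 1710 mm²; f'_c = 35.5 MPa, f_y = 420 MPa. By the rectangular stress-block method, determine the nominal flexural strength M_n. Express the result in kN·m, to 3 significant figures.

M_n ≈ 332 kN·m

T = A_s f_y = 1710 × 420 = 718200 N = 718.2 kN.
From C = T: a = T/(0.85 f'_c b) = 718200/(0.85 × 35.5 × 510) = 46.67 mm.
M_n = T(d − a/2) = 718.2 kN × (485 − 23.335) mm = 331.57 kN·m.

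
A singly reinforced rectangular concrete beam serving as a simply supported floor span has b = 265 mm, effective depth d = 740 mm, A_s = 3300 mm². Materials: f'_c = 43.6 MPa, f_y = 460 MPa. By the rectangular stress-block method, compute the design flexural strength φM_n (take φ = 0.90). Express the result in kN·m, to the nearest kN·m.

φM_n ≈ 905 kN·m

T = A_s f_y = 3300 × 460 = 1518000 N = 1518 kN.
From C = T: a = T/(0.85 f'_c b) = 1518000/(0.85 × 43.6 × 265) = 154.57 mm.
M_n = T(d − a/2) = 1518 kN × (740 − 77.285) mm = 1006.00 kN·m.
φM_n = 0.90 × 1006.00 = 905.40 kN·m.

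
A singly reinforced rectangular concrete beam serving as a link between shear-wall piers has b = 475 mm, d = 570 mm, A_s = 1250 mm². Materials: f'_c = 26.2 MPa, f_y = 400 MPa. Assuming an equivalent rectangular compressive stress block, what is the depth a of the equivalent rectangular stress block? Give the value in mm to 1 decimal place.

T = A_s f_y = 1250 × 400 = 500000 N = 500 kN.
Setting C = 0.85 f'_c a b equal to T: a = 500000/(0.85 × 26.2 × 475) = 47.3 mm.

a ≈ 47.3 mm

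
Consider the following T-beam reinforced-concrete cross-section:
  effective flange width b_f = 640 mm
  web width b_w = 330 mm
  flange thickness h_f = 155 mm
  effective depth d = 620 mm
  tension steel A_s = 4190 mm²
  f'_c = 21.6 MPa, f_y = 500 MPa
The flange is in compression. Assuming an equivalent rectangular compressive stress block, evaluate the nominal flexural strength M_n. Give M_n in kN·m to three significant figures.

Tension: T = A_s f_y = 4190 × 500 = 2095000 N.
Try a within the flange: a = T/(0.85 f'_c b_f) = 2095000/(0.85 × 21.6 × 640) = 178.29 mm.
a = 178.29 > h_f = 155 mm: the block extends into the web. Split into flange-overhang and web parts.
C_f = 0.85 f'_c (b_f − b_w) h_f = 0.85 × 21.6 × (640 − 330) × 155 = 882198 N.
Remaining web compression depth: a_w = (T − C_f)/(0.85 f'_c b_w) = (2095000 − 882198)/(0.85 × 21.6 × 330) = 200.17 mm.
M_n = C_f(d − h_f/2) + (T − C_f)(d − a_w/2) = 882198 × (620 − 77.5) + 1212802 × (620 − 100.085) = 478.59 + 630.55 = 1109.14 × 10⁶ N·mm.
M_n = 1109.14 kN·m.

M_n ≈ 1110 kN·m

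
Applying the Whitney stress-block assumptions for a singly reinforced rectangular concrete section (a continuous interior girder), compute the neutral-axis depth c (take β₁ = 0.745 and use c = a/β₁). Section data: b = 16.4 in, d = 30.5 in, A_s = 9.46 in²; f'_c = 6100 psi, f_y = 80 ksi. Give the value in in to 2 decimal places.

T = A_s f_y = 9.46 × 80 = 756.8 kips.
a = T/(0.85 f'_c b) = 756.8/(0.85 × 6.1 × 16.4) = 8.9000 in.
With β₁ = 0.745, c = a/β₁ = 8.9000/0.745 = 11.95 in.

c ≈ 11.95 in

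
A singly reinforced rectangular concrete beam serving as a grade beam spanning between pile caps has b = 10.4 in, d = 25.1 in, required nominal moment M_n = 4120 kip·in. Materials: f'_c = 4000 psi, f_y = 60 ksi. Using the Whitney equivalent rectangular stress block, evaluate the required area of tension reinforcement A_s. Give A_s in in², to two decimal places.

From M_n = 0.85 f'_c a b (d − a/2):
a = d − √(d² − 2M_n/(0.85 f'_c b)) = 25.1 − √(25.1² − 2 × 4120/(0.85 × 4 × 10.4)) = 5.176 in.
A_s = 0.85 f'_c a b / f_y = 0.85 × 4 × 5.176 × 10.4 / 60 = 3.050 in².

A_s ≈ 3.05 in²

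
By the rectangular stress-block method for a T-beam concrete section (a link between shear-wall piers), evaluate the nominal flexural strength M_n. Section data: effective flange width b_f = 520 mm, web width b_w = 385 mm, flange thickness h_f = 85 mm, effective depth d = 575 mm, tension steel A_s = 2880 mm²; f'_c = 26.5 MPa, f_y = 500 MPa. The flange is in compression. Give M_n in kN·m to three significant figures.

M_n ≈ 737 kN·m

Tension: T = A_s f_y = 2880 × 500 = 1440000 N.
Try a within the flange: a = T/(0.85 f'_c b_f) = 1440000/(0.85 × 26.5 × 520) = 122.94 mm.
a = 122.94 > h_f = 85 mm: the block extends into the web. Split into flange-overhang and web parts.
C_f = 0.85 f'_c (b_f − b_w) h_f = 0.85 × 26.5 × (520 − 385) × 85 = 258474 N.
Remaining web compression depth: a_w = (T − C_f)/(0.85 f'_c b_w) = (1440000 − 258474)/(0.85 × 26.5 × 385) = 136.24 mm.
M_n = C_f(d − h_f/2) + (T − C_f)(d − a_w/2) = 258474 × (575 − 42.5) + 1181526 × (575 − 68.12) = 137.64 + 598.89 = 736.53 × 10⁶ N·mm.
M_n = 736.53 kN·m.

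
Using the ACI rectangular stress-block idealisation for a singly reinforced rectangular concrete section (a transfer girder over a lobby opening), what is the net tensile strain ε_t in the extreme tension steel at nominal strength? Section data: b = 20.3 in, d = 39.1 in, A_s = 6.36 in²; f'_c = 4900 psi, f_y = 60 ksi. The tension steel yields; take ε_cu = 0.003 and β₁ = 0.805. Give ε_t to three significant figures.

ε_t ≈ 0.0179

a = A_s f_y/(0.85 f'_c b) = 4.513 in.
β₁ = 0.805, so c = a/β₁ = 4.513/0.805 = 5.606 in.
From the linear strain diagram with ε_cu = 0.003: ε_t = 0.003 (d − c)/c = 0.003 × (39.1 − 5.606)/5.606 = 0.0179.
Since ε_t ≥ 0.005, the section is tension-controlled.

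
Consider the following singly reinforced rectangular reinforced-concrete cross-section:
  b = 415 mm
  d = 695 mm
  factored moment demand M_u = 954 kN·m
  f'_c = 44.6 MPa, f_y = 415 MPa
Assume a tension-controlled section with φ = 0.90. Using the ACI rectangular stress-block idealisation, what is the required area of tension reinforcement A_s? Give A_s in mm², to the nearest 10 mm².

M_n = M_u/φ = 954/0.90 = 1060 kN·m.
With M_n = 0.85 f'_c a b (d − a/2), solve the quadratic for a:
a = d − √(d² − 2M_n/(0.85 f'_c b)) = 695 − √(695² − 2 × 1060×10⁶/(0.85 × 44.6 × 415)) = 104.85 mm.
A_s = 0.85 f'_c a b / f_y = 0.85 × 44.6 × 104.85 × 415 / 415 = 3974.9 mm².

A_s ≈ 3970 mm²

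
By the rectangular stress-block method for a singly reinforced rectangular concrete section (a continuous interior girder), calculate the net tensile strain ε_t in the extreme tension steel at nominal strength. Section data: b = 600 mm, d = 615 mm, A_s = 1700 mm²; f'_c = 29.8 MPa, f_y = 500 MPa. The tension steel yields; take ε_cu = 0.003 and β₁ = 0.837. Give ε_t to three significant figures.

a = A_s f_y/(0.85 f'_c b) = 55.93 mm.
β₁ = 0.837, so c = a/β₁ = 55.93/0.837 = 66.82 mm.
From the linear strain diagram with ε_cu = 0.003: ε_t = 0.003 (d − c)/c = 0.003 × (615 − 66.82)/66.82 = 0.0246.
Since ε_t ≥ 0.005, the section is tension-controlled.

ε_t ≈ 0.0246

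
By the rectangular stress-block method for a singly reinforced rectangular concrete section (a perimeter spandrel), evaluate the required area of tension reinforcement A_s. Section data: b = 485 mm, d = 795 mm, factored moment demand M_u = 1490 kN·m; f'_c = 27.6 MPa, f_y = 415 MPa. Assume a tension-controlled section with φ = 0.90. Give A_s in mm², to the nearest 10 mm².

M_n = M_u/φ = 1490/0.90 = 1655.56 kN·m.
With M_n = 0.85 f'_c a b (d − a/2), solve the quadratic for a:
a = d − √(d² − 2M_n/(0.85 f'_c b)) = 795 − √(795² − 2 × 1655.56×10⁶/(0.85 × 27.6 × 485)) = 211.03 mm.
A_s = 0.85 f'_c a b / f_y = 0.85 × 27.6 × 211.03 × 485 / 415 = 5785.8 mm².

A_s ≈ 5790 mm²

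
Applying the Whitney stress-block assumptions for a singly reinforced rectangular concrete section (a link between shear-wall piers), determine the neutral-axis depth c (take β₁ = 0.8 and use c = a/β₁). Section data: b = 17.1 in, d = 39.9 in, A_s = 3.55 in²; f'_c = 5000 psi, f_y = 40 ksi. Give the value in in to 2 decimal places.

T = A_s f_y = 3.55 × 40 = 142 kips.
a = T/(0.85 f'_c b) = 142/(0.85 × 5 × 17.1) = 1.9539 in.
With β₁ = 0.8, c = a/β₁ = 1.9539/0.8 = 2.44 in.

c ≈ 2.44 in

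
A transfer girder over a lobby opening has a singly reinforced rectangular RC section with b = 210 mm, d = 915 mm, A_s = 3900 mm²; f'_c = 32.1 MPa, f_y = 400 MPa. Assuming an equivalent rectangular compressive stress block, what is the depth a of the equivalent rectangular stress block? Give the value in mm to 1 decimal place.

a ≈ 272.3 mm

T = A_s f_y = 3900 × 400 = 1560000 N = 1560 kN.
Setting C = 0.85 f'_c a b equal to T: a = 1560000/(0.85 × 32.1 × 210) = 272.3 mm.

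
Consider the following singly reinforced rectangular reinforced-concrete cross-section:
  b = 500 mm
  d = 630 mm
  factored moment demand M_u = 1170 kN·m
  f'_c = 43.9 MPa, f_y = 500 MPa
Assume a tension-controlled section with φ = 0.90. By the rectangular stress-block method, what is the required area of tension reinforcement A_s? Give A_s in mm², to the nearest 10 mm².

M_n = M_u/φ = 1170/0.90 = 1300 kN·m.
With M_n = 0.85 f'_c a b (d − a/2), solve the quadratic for a:
a = d − √(d² − 2M_n/(0.85 f'_c b)) = 630 − √(630² − 2 × 1300×10⁶/(0.85 × 43.9 × 500)) = 122.51 mm.
A_s = 0.85 f'_c a b / f_y = 0.85 × 43.9 × 122.51 × 500 / 500 = 4571.5 mm².

A_s ≈ 4570 mm²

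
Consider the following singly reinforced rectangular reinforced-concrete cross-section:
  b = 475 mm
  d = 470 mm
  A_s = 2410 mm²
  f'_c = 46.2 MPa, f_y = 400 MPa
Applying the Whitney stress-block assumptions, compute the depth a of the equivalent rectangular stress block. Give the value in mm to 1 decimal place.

T = A_s f_y = 2410 × 400 = 964000 N = 964 kN.
Setting C = 0.85 f'_c a b equal to T: a = 964000/(0.85 × 46.2 × 475) = 51.7 mm.

a ≈ 51.7 mm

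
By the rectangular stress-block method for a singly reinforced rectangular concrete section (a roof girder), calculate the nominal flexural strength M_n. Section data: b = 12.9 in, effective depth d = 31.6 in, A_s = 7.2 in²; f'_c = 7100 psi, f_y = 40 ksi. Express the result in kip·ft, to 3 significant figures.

T = A_s f_y = 7.2 × 40 = 288 kips.
a = T/(0.85 f'_c b) = 288/(0.85 × 7.1 × 12.9) = 3.699 in.
M_n = T(d − a/2) = 288 × (31.6 − 1.8495) = 8568.1 kip·in = 8568.1/12 = 714.01 kip·ft.

M_n ≈ 714 kip·ft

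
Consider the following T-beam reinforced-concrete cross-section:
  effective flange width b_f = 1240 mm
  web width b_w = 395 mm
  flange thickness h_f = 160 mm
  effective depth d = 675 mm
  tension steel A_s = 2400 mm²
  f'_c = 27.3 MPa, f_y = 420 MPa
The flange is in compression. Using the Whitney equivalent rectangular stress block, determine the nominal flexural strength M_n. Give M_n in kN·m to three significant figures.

M_n ≈ 663 kN·m

Tension: T = A_s f_y = 2400 × 420 = 1008000 N.
Try a within the flange: a = T/(0.85 f'_c b_f) = 1008000/(0.85 × 27.3 × 1240) = 35.03 mm.
Since a = 35.03 ≤ h_f = 160 mm, the stress block lies entirely in the flange; analyse as a rectangular beam of width b_f.
M_n = T(d − a/2) = 1008000 × (675 − 17.515) = 662.74 × 10⁶ N·mm.
M_n = 662.74 kN·m.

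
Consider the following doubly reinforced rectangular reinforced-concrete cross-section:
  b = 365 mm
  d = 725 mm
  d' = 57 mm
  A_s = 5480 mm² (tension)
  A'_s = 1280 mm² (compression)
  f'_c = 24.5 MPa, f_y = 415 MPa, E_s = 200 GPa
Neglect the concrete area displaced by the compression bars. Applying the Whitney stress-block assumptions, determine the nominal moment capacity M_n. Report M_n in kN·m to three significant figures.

Assume both tension and compression steel yield.
Net tension couple steel: A_s − A'_s = 4200 mm².
a = (A_s − A'_s) f_y / (0.85 f'_c b) = 1743000/(0.85 × 24.5 × 365) = 229.31 mm.
c = a/β₁ = 229.31/0.85 = 269.78 mm; ε'_s = 0.003(c − d')/c = 0.0024 ≥ f_y/E_s = 0.0021, so compression steel does yield.
M_n = (A_s − A'_s) f_y (d − a/2) + A'_s f_y (d − d') = [1743000 × (725 − 114.655) + 531200 × (725 − 57)] × 10⁻⁶ = 1063.83 + 354.84 = 1418.67 kN·m.

M_n ≈ 1420 kN·m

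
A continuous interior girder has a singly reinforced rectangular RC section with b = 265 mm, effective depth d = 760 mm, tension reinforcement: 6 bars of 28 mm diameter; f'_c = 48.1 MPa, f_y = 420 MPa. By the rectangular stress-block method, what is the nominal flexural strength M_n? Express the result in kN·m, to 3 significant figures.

A_s = 6 × 616 = 3696 mm².
T = A_s f_y = 3696 × 420 = 1552320 N = 1552.32 kN.
From C = T: a = T/(0.85 f'_c b) = 1552320/(0.85 × 48.1 × 265) = 143.28 mm.
M_n = T(d − a/2) = 1552.32 kN × (760 − 71.64) mm = 1068.55 kN·m.

M_n ≈ 1070 kN·m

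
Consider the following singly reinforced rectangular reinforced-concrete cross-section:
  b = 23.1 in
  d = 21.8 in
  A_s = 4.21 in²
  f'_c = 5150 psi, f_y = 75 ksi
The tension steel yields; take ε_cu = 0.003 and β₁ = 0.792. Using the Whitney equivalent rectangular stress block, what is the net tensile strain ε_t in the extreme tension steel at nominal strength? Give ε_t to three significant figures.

a = A_s f_y/(0.85 f'_c b) = 3.123 in.
β₁ = 0.792, so c = a/β₁ = 3.123/0.792 = 3.943 in.
From the linear strain diagram with ε_cu = 0.003: ε_t = 0.003 (d − c)/c = 0.003 × (21.8 − 3.943)/3.943 = 0.0136.
Since ε_t ≥ 0.005, the section is tension-controlled.

ε_t ≈ 0.0136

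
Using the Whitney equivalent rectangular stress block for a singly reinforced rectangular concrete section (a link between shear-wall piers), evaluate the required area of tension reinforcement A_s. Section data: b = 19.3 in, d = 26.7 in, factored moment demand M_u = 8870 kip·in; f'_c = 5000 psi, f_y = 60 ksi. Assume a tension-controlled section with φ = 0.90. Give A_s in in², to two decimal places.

A_s ≈ 6.78 in²

M_n = M_u/φ = 8870/0.90 = 9855.56 kip·in.
From M_n = 0.85 f'_c a b (d − a/2):
a = d − √(d² − 2M_n/(0.85 f'_c b)) = 26.7 − √(26.7² − 2 × 9855.56/(0.85 × 5 × 19.3)) = 4.961 in.
A_s = 0.85 f'_c a b / f_y = 0.85 × 5 × 4.961 × 19.3 / 60 = 6.782 in².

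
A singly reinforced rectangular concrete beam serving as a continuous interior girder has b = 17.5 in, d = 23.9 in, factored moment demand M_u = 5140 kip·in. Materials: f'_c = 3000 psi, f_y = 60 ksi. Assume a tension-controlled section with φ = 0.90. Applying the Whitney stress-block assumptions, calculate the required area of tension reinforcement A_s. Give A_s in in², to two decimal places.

M_n = M_u/φ = 5140/0.90 = 5711.11 kip·in.
From M_n = 0.85 f'_c a b (d − a/2):
a = d − √(d² − 2M_n/(0.85 f'_c b)) = 23.9 − √(23.9² − 2 × 5711.11/(0.85 × 3 × 17.5)) = 6.145 in.
A_s = 0.85 f'_c a b / f_y = 0.85 × 3 × 6.145 × 17.5 / 60 = 4.570 in².

A_s ≈ 4.57 in²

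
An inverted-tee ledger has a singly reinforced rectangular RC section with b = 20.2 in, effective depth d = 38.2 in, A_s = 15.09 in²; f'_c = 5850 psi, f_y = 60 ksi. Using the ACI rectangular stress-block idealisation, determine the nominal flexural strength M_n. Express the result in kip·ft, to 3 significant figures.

T = A_s f_y = 15.09 × 60 = 905.4 kips.
a = T/(0.85 f'_c b) = 905.4/(0.85 × 5.85 × 20.2) = 9.014 in.
M_n = T(d − a/2) = 905.4 × (38.2 − 4.507) = 30505.6 kip·in = 30505.6/12 = 2542.13 kip·ft.

M_n ≈ 2540 kip·ft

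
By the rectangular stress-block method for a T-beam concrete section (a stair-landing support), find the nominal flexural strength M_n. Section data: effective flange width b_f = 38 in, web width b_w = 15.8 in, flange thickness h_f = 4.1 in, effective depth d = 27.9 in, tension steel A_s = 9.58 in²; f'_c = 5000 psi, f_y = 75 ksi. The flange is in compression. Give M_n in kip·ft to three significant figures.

Tension: T = A_s f_y = 9.58 × 75 = 718.5 kips.
Try a within the flange: a = T/(0.85 f'_c b_f) = 718.5/(0.85 × 5 × 38) = 4.449 in.
a = 4.449 > h_f = 4.1 in: the block extends into the web. Split into flange-overhang and web parts.
C_f = 0.85 f'_c (b_f − b_w) h_f = 0.85 × 5 × (38 − 15.8) × 4.1 = 386.8 kips.
Remaining web compression depth: a_w = (T − C_f)/(0.85 f'_c b_w) = (718.5 − 386.8)/(0.85 × 5 × 15.8) = 4.940 in.
M_n = C_f(d − h_f/2) + (T − C_f)(d − a_w/2) = 386.8 × (27.9 − 2.05) + 331.7 × (27.9 − 2.47) = 9998.8 + 8435.1 = 18433.9 kip·in.
M_n = 18433.9/12 = 1536.16 kip·ft.

M_n ≈ 1540 kip·ft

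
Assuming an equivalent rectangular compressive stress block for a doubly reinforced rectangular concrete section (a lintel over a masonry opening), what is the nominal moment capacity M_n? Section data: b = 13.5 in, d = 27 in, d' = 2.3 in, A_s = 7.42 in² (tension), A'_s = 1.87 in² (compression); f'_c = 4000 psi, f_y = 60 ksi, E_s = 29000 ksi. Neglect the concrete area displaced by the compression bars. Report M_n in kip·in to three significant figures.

M_n ≈ 10600 kip·in

Assume both steels yield.
a = (A_s − A'_s) f_y/(0.85 f'_c b) = (7.42 − 1.87) × 60/(0.85 × 4 × 13.5) = 7.255 in.
c = a/β₁ = 7.255/0.85 = 8.535 in; ε'_s = 0.003(c − d')/c = 0.0022 ≥ ε_y = 0.0021, so the compression steel yields.
M_n = (A_s − A'_s) f_y (d − a/2) + A'_s f_y (d − d') = 333 × (27 − 3.6275) + 112.2 × (27 − 2.3) = 7783.0 + 2771.3 = 10554.3 kip·in.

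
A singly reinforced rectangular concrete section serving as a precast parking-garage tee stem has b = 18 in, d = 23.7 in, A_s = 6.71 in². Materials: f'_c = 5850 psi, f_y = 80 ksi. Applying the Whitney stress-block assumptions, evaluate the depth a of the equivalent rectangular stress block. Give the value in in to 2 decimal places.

T = A_s f_y = 6.71 × 80 = 536.8 kips.
a = T/(0.85 f'_c b) = 536.8/(0.85 × 5.85 × 18) = 6.00 in.

a ≈ 6.00 in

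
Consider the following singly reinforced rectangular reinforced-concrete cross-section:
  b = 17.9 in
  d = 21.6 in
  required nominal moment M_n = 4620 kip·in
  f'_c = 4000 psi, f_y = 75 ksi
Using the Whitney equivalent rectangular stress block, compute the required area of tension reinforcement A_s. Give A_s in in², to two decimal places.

From M_n = 0.85 f'_c a b (d − a/2):
a = d − √(d² − 2M_n/(0.85 f'_c b)) = 21.6 − √(21.6² − 2 × 4620/(0.85 × 4 × 17.9)) = 3.859 in.
A_s = 0.85 f'_c a b / f_y = 0.85 × 4 × 3.859 × 17.9 / 75 = 3.131 in².

A_s ≈ 3.13 in²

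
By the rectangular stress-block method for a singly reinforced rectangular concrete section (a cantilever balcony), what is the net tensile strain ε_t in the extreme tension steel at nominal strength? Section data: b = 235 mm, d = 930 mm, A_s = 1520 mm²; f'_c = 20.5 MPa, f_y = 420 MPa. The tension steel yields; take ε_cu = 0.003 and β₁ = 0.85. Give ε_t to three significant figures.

a = A_s f_y/(0.85 f'_c b) = 155.90 mm.
β₁ = 0.85, so c = a/β₁ = 155.90/0.85 = 183.41 mm.
From the linear strain diagram with ε_cu = 0.003: ε_t = 0.003 (d − c)/c = 0.003 × (930 − 183.41)/183.41 = 0.0122.
Since ε_t ≥ 0.005, the section is tension-controlled.

ε_t ≈ 0.0122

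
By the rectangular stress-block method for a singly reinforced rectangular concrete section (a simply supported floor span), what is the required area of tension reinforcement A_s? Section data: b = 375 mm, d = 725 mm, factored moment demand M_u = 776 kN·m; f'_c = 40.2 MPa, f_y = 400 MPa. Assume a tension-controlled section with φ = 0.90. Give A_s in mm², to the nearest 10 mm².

A_s ≈ 3190 mm²

M_n = M_u/φ = 776/0.90 = 862.222 kN·m.
With M_n = 0.85 f'_c a b (d − a/2), solve the quadratic for a:
a = d − √(d² − 2M_n/(0.85 f'_c b)) = 725 − √(725² − 2 × 862.222×10⁶/(0.85 × 40.2 × 375)) = 99.66 mm.
A_s = 0.85 f'_c a b / f_y = 0.85 × 40.2 × 99.66 × 375 / 400 = 3192.5 mm².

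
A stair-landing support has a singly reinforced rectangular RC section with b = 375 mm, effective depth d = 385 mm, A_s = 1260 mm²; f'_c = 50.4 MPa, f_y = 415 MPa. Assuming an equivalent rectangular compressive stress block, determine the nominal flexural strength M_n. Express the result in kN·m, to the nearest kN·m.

M_n ≈ 193 kN·m

T = A_s f_y = 1260 × 415 = 522900 N = 522.9 kN.
From C = T: a = T/(0.85 f'_c b) = 522900/(0.85 × 50.4 × 375) = 32.55 mm.
M_n = T(d − a/2) = 522.9 kN × (385 − 16.275) mm = 192.81 kN·m.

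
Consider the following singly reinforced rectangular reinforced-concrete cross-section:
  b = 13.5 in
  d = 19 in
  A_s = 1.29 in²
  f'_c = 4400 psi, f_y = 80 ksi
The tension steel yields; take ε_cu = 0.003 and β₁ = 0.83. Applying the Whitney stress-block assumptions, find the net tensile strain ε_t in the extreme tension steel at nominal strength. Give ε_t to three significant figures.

a = A_s f_y/(0.85 f'_c b) = 2.044 in.
β₁ = 0.83, so c = a/β₁ = 2.044/0.83 = 2.463 in.
From the linear strain diagram with ε_cu = 0.003: ε_t = 0.003 (d − c)/c = 0.003 × (19 − 2.463)/2.463 = 0.0201.
Since ε_t ≥ 0.005, the section is tension-controlled.

ε_t ≈ 0.0201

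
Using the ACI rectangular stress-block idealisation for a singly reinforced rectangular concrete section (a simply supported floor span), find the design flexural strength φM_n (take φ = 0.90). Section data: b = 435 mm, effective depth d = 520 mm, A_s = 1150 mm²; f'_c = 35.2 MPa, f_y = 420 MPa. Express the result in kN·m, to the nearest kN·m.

φM_n ≈ 218 kN·m

T = A_s f_y = 1150 × 420 = 483000 N = 483 kN.
From C = T: a = T/(0.85 f'_c b) = 483000/(0.85 × 35.2 × 435) = 37.11 mm.
M_n = T(d − a/2) = 483 kN × (520 − 18.555) mm = 242.20 kN·m.
φM_n = 0.90 × 242.20 = 217.98 kN·m.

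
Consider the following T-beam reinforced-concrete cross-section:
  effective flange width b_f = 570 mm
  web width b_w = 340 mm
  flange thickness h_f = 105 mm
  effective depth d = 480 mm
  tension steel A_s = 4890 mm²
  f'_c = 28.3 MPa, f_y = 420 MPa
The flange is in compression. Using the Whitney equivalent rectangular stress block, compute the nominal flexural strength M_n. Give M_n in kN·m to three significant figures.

Tension: T = A_s f_y = 4890 × 420 = 2053800 N.
Try a within the flange: a = T/(0.85 f'_c b_f) = 2053800/(0.85 × 28.3 × 570) = 149.79 mm.
a = 149.79 > h_f = 105 mm: the block extends into the web. Split into flange-overhang and web parts.
C_f = 0.85 f'_c (b_f − b_w) h_f = 0.85 × 28.3 × (570 − 340) × 105 = 580928 N.
Remaining web compression depth: a_w = (T − C_f)/(0.85 f'_c b_w) = (2053800 − 580928)/(0.85 × 28.3 × 340) = 180.09 mm.
M_n = C_f(d − h_f/2) + (T − C_f)(d − a_w/2) = 580928 × (480 − 52.5) + 1472872 × (480 − 90.045) = 248.35 + 574.35 = 822.70 × 10⁶ N·mm.
M_n = 822.70 kN·m.

M_n ≈ 823 kN·m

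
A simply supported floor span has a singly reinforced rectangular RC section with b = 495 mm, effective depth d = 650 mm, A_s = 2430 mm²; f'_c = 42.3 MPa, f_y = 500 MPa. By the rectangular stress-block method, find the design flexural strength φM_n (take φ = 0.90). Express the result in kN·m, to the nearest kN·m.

T = A_s f_y = 2430 × 500 = 1215000 N = 1215 kN.
From C = T: a = T/(0.85 f'_c b) = 1215000/(0.85 × 42.3 × 495) = 68.27 mm.
M_n = T(d − a/2) = 1215 kN × (650 − 34.135) mm = 748.28 kN·m.
φM_n = 0.90 × 748.28 = 673.45 kN·m.

φM_n ≈ 673 kN·m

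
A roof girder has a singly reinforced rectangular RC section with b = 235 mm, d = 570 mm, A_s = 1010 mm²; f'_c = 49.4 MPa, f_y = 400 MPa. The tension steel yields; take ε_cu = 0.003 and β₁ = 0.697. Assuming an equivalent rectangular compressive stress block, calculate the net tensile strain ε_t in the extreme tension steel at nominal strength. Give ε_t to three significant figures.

ε_t ≈ 0.0261

a = A_s f_y/(0.85 f'_c b) = 40.94 mm.
β₁ = 0.697, so c = a/β₁ = 40.94/0.697 = 58.74 mm.
From the linear strain diagram with ε_cu = 0.003: ε_t = 0.003 (d − c)/c = 0.003 × (570 − 58.74)/58.74 = 0.0261.
Since ε_t ≥ 0.005, the section is tension-controlled.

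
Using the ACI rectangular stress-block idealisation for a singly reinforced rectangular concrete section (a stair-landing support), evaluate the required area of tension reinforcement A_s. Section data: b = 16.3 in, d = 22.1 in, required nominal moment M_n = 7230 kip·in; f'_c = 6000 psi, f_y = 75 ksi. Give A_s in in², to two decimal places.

From M_n = 0.85 f'_c a b (d − a/2):
a = d − √(d² − 2M_n/(0.85 f'_c b)) = 22.1 − √(22.1² − 2 × 7230/(0.85 × 6 × 16.3)) = 4.367 in.
A_s = 0.85 f'_c a b / f_y = 0.85 × 6 × 4.367 × 16.3 / 75 = 4.840 in².

A_s ≈ 4.84 in²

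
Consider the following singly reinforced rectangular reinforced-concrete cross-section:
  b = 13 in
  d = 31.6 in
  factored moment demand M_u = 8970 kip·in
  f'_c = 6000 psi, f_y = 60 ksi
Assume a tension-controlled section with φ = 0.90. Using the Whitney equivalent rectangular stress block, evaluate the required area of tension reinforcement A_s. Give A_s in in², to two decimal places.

A_s ≈ 5.73 in²

M_n = M_u/φ = 8970/0.90 = 9966.67 kip·in.
From M_n = 0.85 f'_c a b (d − a/2):
a = d − √(d² − 2M_n/(0.85 f'_c b)) = 31.6 − √(31.6² − 2 × 9966.67/(0.85 × 6 × 13)) = 5.182 in.
A_s = 0.85 f'_c a b / f_y = 0.85 × 6 × 5.182 × 13 / 60 = 5.726 in².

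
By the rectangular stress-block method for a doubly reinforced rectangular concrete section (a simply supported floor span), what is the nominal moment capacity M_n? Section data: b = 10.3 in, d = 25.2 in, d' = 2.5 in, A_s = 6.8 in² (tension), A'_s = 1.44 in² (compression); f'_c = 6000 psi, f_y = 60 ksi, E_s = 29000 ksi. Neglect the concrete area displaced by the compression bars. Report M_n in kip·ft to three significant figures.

Assume both steels yield.
a = (A_s − A'_s) f_y/(0.85 f'_c b) = (6.8 − 1.44) × 60/(0.85 × 6 × 10.3) = 6.122 in.
c = a/β₁ = 6.122/0.75 = 8.163 in; ε'_s = 0.003(c − d')/c = 0.0021 ≥ ε_y = 0.0021, so the compression steel yields.
M_n = (A_s − A'_s) f_y (d − a/2) + A'_s f_y (d − d') = 321.6 × (25.2 − 3.061) + 86.4 × (25.2 − 2.5) = 7119.9 + 1961.3 = 9081.2 kip·in = 9081.2/12 = 756.77 kip·ft.

M_n ≈ 757 kip·ft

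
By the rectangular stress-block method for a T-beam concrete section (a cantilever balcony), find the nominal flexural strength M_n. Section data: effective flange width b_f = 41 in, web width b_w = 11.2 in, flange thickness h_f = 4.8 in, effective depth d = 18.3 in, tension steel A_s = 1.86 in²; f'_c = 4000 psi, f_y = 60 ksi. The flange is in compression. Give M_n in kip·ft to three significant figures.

M_n ≈ 166 kip·ft

Tension: T = A_s f_y = 1.86 × 60 = 111.6 kips.
Try a within the flange: a = T/(0.85 f'_c b_f) = 111.6/(0.85 × 4 × 41) = 0.801 in.
Since a = 0.801 ≤ h_f = 4.8 in, the stress block lies entirely in the flange; analyse as a rectangular beam of width b_f.
M_n = T(d − a/2) = 111.6 × (18.3 − 0.4005) = 1997.6 kip·in.
M_n = 1997.6/12 = 166.47 kip·ft.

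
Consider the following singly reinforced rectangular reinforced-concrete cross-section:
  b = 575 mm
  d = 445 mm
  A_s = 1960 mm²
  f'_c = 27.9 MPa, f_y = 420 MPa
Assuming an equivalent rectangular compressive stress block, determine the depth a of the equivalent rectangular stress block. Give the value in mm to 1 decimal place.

T = A_s f_y = 1960 × 420 = 823200 N = 823.2 kN.
Setting C = 0.85 f'_c a b equal to T: a = 823200/(0.85 × 27.9 × 575) = 60.4 mm.

a ≈ 60.4 mm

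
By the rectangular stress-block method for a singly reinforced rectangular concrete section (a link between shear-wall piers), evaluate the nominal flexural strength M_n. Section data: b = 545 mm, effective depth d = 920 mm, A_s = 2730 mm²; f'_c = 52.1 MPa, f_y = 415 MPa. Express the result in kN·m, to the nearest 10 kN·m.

T = A_s f_y = 2730 × 415 = 1132950 N = 1132.95 kN.
From C = T: a = T/(0.85 f'_c b) = 1132950/(0.85 × 52.1 × 545) = 46.94 mm.
M_n = T(d − a/2) = 1132.95 kN × (920 − 23.47) mm = 1015.72 kN·m.

M_n ≈ 1020 kN·m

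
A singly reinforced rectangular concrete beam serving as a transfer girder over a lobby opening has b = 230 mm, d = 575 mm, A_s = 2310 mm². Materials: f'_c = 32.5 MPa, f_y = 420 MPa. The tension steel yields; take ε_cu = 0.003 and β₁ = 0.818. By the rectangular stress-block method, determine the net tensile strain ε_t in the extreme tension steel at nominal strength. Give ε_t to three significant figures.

a = A_s f_y/(0.85 f'_c b) = 152.70 mm.
β₁ = 0.818, so c = a/β₁ = 152.70/0.818 = 186.67 mm.
From the linear strain diagram with ε_cu = 0.003: ε_t = 0.003 (d − c)/c = 0.003 × (575 − 186.67)/186.67 = 0.00624.
Since ε_t ≥ 0.005, the section is tension-controlled.

ε_t ≈ 0.00624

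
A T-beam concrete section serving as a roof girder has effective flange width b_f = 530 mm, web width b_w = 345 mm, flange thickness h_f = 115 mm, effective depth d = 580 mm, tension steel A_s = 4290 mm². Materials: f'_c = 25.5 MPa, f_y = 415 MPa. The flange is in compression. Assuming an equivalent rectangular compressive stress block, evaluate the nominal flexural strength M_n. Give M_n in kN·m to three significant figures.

Tension: T = A_s f_y = 4290 × 415 = 1780350 N.
Try a within the flange: a = T/(0.85 f'_c b_f) = 1780350/(0.85 × 25.5 × 530) = 154.98 mm.
a = 154.98 > h_f = 115 mm: the block extends into the web. Split into flange-overhang and web parts.
C_f = 0.85 f'_c (b_f − b_w) h_f = 0.85 × 25.5 × (530 − 345) × 115 = 461136 N.
Remaining web compression depth: a_w = (T − C_f)/(0.85 f'_c b_w) = (1780350 − 461136)/(0.85 × 25.5 × 345) = 176.42 mm.
M_n = C_f(d − h_f/2) + (T − C_f)(d − a_w/2) = 461136 × (580 − 57.5) + 1319214 × (580 − 88.21) = 240.94 + 648.78 = 889.72 × 10⁶ N·mm.
M_n = 889.72 kN·m.

M_n ≈ 890 kN·m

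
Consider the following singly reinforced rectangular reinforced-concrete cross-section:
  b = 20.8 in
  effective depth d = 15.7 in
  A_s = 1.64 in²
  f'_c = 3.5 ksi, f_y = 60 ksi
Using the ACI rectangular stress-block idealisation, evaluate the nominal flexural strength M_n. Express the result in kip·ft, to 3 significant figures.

T = A_s f_y = 1.64 × 60 = 98.4 kips.
a = T/(0.85 f'_c b) = 98.4/(0.85 × 3.5 × 20.8) = 1.590 in.
M_n = T(d − a/2) = 98.4 × (15.7 − 0.795) = 1466.7 kip·in = 1466.7/12 = 122.23 kip·ft.

M_n ≈ 122 kip·ft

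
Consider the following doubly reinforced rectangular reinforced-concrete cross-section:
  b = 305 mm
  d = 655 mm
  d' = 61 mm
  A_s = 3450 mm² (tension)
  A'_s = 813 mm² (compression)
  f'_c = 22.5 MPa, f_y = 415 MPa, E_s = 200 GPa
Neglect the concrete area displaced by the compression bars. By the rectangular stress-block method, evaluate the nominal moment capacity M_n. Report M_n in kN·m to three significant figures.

M_n ≈ 815 kN·m

Assume both tension and compression steel yield.
Net tension couple steel: A_s − A'_s = 2637 mm².
a = (A_s − A'_s) f_y / (0.85 f'_c b) = 1094355/(0.85 × 22.5 × 305) = 187.61 mm.
c = a/β₁ = 187.61/0.85 = 220.72 mm; ε'_s = 0.003(c − d')/c = 0.0022 ≥ f_y/E_s = 0.0021, so compression steel does yield.
M_n = (A_s − A'_s) f_y (d − a/2) + A'_s f_y (d − d') = [1094355 × (655 − 93.805) + 337395 × (655 − 61)] × 10⁻⁶ = 614.15 + 200.41 = 814.56 kN·m.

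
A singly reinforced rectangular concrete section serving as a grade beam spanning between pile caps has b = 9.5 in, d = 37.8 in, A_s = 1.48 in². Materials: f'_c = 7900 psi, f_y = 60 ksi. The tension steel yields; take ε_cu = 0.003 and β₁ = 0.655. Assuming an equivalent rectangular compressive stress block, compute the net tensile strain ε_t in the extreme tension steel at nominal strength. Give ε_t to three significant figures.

a = A_s f_y/(0.85 f'_c b) = 1.392 in.
β₁ = 0.655, so c = a/β₁ = 1.392/0.655 = 2.125 in.
From the linear strain diagram with ε_cu = 0.003: ε_t = 0.003 (d − c)/c = 0.003 × (37.8 − 2.125)/2.125 = 0.0504.
Since ε_t ≥ 0.005, the section is tension-controlled.

ε_t ≈ 0.0504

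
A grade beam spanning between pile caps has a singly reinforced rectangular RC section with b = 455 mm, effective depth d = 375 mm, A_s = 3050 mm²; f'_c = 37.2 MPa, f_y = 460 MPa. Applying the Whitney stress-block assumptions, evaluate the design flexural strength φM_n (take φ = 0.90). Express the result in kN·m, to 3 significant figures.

φM_n ≈ 412 kN·m

T = A_s f_y = 3050 × 460 = 1403000 N = 1403 kN.
From C = T: a = T/(0.85 f'_c b) = 1403000/(0.85 × 37.2 × 455) = 97.52 mm.
M_n = T(d − a/2) = 1403 kN × (375 − 48.76) mm = 457.71 kN·m.
φM_n = 0.90 × 457.71 = 411.94 kN·m.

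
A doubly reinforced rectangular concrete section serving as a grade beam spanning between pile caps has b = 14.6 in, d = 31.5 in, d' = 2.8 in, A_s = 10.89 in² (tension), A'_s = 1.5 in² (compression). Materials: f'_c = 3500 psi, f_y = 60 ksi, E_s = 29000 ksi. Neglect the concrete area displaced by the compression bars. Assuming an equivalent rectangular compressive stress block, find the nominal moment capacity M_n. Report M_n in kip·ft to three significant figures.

Assume both steels yield.
a = (A_s − A'_s) f_y/(0.85 f'_c b) = (10.89 − 1.5) × 60/(0.85 × 3.5 × 14.6) = 12.971 in.
c = a/β₁ = 12.971/0.85 = 15.260 in; ε'_s = 0.003(c − d')/c = 0.0024 ≥ ε_y = 0.0021, so the compression steel yields.
M_n = (A_s − A'_s) f_y (d − a/2) + A'_s f_y (d − d') = 563.4 × (31.5 − 6.4855) + 90 × (31.5 − 2.8) = 14093.2 + 2583.0 = 16676.2 kip·in = 16676.2/12 = 1389.68 kip·ft.

M_n ≈ 1390 kip·ft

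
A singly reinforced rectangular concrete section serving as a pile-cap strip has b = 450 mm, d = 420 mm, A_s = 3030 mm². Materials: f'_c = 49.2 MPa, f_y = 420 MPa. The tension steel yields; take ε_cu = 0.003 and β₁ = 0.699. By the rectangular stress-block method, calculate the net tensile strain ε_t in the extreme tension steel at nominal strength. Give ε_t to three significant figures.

ε_t ≈ 0.0100

a = A_s f_y/(0.85 f'_c b) = 67.62 mm.
β₁ = 0.699, so c = a/β₁ = 67.62/0.699 = 96.74 mm.
From the linear strain diagram with ε_cu = 0.003: ε_t = 0.003 (d − c)/c = 0.003 × (420 − 96.74)/96.74 = 0.0100.
Since ε_t ≥ 0.005, the section is tension-controlled.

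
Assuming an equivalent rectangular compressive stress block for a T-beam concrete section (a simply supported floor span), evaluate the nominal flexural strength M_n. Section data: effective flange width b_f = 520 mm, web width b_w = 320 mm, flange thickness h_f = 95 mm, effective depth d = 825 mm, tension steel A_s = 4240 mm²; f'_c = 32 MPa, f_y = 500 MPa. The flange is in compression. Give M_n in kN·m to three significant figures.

M_n ≈ 1580 kN·m

Tension: T = A_s f_y = 4240 × 500 = 2120000 N.
Try a within the flange: a = T/(0.85 f'_c b_f) = 2120000/(0.85 × 32 × 520) = 149.89 mm.
a = 149.89 > h_f = 95 mm: the block extends into the web. Split into flange-overhang and web parts.
C_f = 0.85 f'_c (b_f − b_w) h_f = 0.85 × 32 × (520 − 320) × 95 = 516800 N.
Remaining web compression depth: a_w = (T − C_f)/(0.85 f'_c b_w) = (2120000 − 516800)/(0.85 × 32 × 320) = 184.19 mm.
M_n = C_f(d − h_f/2) + (T − C_f)(d − a_w/2) = 516800 × (825 − 47.5) + 1603200 × (825 − 92.095) = 401.81 + 1174.99 = 1576.80 × 10⁶ N·mm.
M_n = 1576.80 kN·m.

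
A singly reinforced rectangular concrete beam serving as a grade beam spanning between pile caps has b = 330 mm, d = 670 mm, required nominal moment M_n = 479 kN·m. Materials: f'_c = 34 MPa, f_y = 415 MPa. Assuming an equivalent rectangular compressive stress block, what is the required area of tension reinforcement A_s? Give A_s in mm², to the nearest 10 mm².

With M_n = 0.85 f'_c a b (d − a/2), solve the quadratic for a:
a = d − √(d² − 2M_n/(0.85 f'_c b)) = 670 − √(670² − 2 × 479×10⁶/(0.85 × 34 × 330)) = 79.70 mm.
A_s = 0.85 f'_c a b / f_y = 0.85 × 34 × 79.70 × 330 / 415 = 1831.6 mm².

A_s ≈ 1830 mm²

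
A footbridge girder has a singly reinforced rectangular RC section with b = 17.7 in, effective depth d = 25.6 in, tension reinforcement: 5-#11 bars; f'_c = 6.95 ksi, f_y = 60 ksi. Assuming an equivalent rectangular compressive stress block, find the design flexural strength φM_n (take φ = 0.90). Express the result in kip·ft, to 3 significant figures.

A_s = 5 × 1.56 = 7.8 in².
T = A_s f_y = 7.8 × 60 = 468 kips.
a = T/(0.85 f'_c b) = 468/(0.85 × 6.95 × 17.7) = 4.476 in.
M_n = T(d − a/2) = 468 × (25.6 − 2.238) = 10933.4 kip·in = 10933.4/12 = 911.12 kip·ft.
φM_n = 0.90 × 911.12 = 820.01 kip·ft.

φM_n ≈ 820 kip·ft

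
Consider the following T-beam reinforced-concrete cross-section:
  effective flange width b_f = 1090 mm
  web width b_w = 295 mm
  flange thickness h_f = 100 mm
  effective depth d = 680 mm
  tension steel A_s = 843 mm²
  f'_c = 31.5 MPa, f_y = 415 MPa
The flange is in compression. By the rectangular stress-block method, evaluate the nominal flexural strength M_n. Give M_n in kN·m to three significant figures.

Tension: T = A_s f_y = 843 × 415 = 349845 N.
Try a within the flange: a = T/(0.85 f'_c b_f) = 349845/(0.85 × 31.5 × 1090) = 11.99 mm.
Since a = 11.99 ≤ h_f = 100 mm, the stress block lies entirely in the flange; analyse as a rectangular beam of width b_f.
M_n = T(d − a/2) = 349845 × (680 − 5.995) = 235.80 × 10⁶ N·mm.
M_n = 235.80 kN·m.

M_n ≈ 236 kN·m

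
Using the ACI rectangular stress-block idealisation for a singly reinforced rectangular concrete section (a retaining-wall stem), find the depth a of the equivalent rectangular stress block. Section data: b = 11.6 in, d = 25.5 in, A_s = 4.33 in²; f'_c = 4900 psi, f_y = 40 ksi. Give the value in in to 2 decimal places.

T = A_s f_y = 4.33 × 40 = 173.2 kips.
a = T/(0.85 f'_c b) = 173.2/(0.85 × 4.9 × 11.6) = 3.58 in.

a ≈ 3.58 in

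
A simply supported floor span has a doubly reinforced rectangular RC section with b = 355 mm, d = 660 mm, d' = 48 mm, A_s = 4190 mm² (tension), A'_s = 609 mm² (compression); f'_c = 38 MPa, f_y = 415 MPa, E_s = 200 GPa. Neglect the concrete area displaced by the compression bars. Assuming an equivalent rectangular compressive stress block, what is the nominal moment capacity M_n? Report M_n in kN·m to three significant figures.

Assume both tension and compression steel yield.
Net tension couple steel: A_s − A'_s = 3581 mm².
a = (A_s − A'_s) f_y / (0.85 f'_c b) = 1486115/(0.85 × 38 × 355) = 129.60 mm.
c = a/β₁ = 129.60/0.779 = 166.37 mm; ε'_s = 0.003(c − d')/c = 0.0021 ≥ f_y/E_s = 0.0021, so compression steel does yield.
M_n = (A_s − A'_s) f_y (d − a/2) + A'_s f_y (d − d') = [1486115 × (660 − 64.8) + 252735 × (660 − 48)] × 10⁻⁶ = 884.54 + 154.67 = 1039.21 kN·m.

M_n ≈ 1040 kN·m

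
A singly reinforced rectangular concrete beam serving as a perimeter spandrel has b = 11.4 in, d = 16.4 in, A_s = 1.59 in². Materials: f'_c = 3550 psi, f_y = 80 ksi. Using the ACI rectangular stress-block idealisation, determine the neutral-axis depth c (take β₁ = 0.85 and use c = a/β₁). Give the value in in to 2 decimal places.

c ≈ 4.35 in

T = A_s f_y = 1.59 × 80 = 127.2 kips.
a = T/(0.85 f'_c b) = 127.2/(0.85 × 3.55 × 11.4) = 3.6977 in.
With β₁ = 0.85, c = a/β₁ = 3.6977/0.85 = 4.35 in.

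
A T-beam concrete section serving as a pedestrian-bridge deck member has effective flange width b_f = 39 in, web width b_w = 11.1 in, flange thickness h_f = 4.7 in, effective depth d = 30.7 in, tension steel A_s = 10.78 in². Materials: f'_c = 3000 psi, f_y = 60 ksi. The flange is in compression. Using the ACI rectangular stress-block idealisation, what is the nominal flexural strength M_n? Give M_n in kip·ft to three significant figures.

M_n ≈ 1450 kip·ft

Tension: T = A_s f_y = 10.78 × 60 = 646.8 kips.
Try a within the flange: a = T/(0.85 f'_c b_f) = 646.8/(0.85 × 3 × 39) = 6.504 in.
a = 6.504 > h_f = 4.7 in: the block extends into the web. Split into flange-overhang and web parts.
C_f = 0.85 f'_c (b_f − b_w) h_f = 0.85 × 3 × (39 − 11.1) × 4.7 = 334.4 kips.
Remaining web compression depth: a_w = (T − C_f)/(0.85 f'_c b_w) = (646.8 − 334.4)/(0.85 × 3 × 11.1) = 11.037 in.
M_n = C_f(d − h_f/2) + (T − C_f)(d − a_w/2) = 334.4 × (30.7 − 2.35) + 312.4 × (30.7 − 5.5185) = 9480.2 + 7866.7 = 17346.9 kip·in.
M_n = 17346.9/12 = 1445.58 kip·ft.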